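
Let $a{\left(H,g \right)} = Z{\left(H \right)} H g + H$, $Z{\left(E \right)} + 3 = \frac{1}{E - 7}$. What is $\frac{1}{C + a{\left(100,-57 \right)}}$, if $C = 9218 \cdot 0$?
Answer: $\frac{31}{531300} \approx 5.8347 \cdot 10^{-5}$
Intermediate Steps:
$Z{\left(E \right)} = -3 + \frac{1}{-7 + E}$ ($Z{\left(E \right)} = -3 + \frac{1}{E - 7} = -3 + \frac{1}{-7 + E}$)
$C = 0$
$a{\left(H,g \right)} = H + \frac{H g \left(22 - 3 H\right)}{-7 + H}$ ($a{\left(H,g \right)} = \frac{22 - 3 H}{-7 + H} H g + H = \frac{H \left(22 - 3 H\right)}{-7 + H} g + H = \frac{H g \left(22 - 3 H\right)}{-7 + H} + H = H + \frac{H g \left(22 - 3 H\right)}{-7 + H}$)
$\frac{1}{C + a{\left(100,-57 \right)}} = \frac{1}{0 - \frac{100 \left(7 - 100 - 57 \left(-22 + 3 \cdot 100\right)\right)}{-7 + 100}} = \frac{1}{0 - \frac{100 \left(7 - 100 - 57 \left(-22 + 300\right)\right)}{93}} = \frac{1}{0 - 100 \cdot \frac{1}{93} \left(7 - 100 - 15846\right)} = \frac{1}{0 - 100 \cdot \frac{1}{93} \left(-15939\right)} = \frac{1}{0 + \frac{531300}{31}} = \frac{1}{\frac{531300}{31}} = \frac{31}{531300}$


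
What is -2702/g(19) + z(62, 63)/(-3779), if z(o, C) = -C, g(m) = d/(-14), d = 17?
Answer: 142953083/64243 ≈ 2225.2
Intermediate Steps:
g(m) = -17/14 (g(m) = 17/(-14) = 17*(-1/14) = -17/14)
-2702/g(19) + z(62, 63)/(-3779) = -2702/(-17/14) - 1*63/(-3779) = -2702*(-14/17) - 63*(-1/3779) = 37828/17 + 63/3779 = 142953083/64243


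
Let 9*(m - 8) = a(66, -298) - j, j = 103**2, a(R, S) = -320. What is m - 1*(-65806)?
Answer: 193799/3 ≈ 64600.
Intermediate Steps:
j = 10609
m = -3619/3 (m = 8 + (-320 - 1*10609)/9 = 8 + (-320 - 10609)/9 = 8 + (1/9)*(-10929) = 8 - 3643/3 = -3619/3 ≈ -1206.3)
m - 1*(-65806) = -3619/3 - 1*(-65806) = -3619/3 + 65806 = 193799/3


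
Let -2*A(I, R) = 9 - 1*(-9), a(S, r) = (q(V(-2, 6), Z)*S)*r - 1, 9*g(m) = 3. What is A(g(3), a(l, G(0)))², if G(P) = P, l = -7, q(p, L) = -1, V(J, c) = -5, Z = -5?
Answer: 81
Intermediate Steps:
g(m) = ⅓ (g(m) = (⅑)*3 = ⅓)
a(S, r) = -1 - S*r (a(S, r) = (-S)*r - 1 = -S*r - 1 = -1 - S*r)
A(I, R) = -9 (A(I, R) = -(9 - 1*(-9))/2 = -(9 + 9)/2 = -½*18 = -9)
A(g(3), a(l, G(0)))² = (-9)² = 81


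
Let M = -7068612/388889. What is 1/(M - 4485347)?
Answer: -388889/1744309178095 ≈ -2.2295e-7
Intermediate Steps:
M = -7068612/388889 (M = -7068612*1/388889 = -7068612/388889 ≈ -18.176)
1/(M - 4485347) = 1/(-7068612/388889 - 4485347) = 1/(-1744309178095/388889) = -388889/1744309178095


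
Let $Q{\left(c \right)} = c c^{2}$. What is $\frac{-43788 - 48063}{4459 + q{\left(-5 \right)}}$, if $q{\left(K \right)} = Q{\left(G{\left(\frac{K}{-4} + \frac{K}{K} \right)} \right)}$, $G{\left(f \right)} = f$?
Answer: $- \frac{5878464}{286105} \approx -20.547$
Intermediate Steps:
$Q{\left(c \right)} = c^{3}$
$q{\left(K \right)} = \left(1 - \frac{K}{4}\right)^{3}$ ($q{\left(K \right)} = \left(\frac{K}{-4} + \frac{K}{K}\right)^{3} = \left(K \left(- \frac{1}{4}\right) + 1\right)^{3} = \left(- \frac{K}{4} + 1\right)^{3} = \left(1 - \frac{K}{4}\right)^{3}$)
$\frac{-43788 - 48063}{4459 + q{\left(-5 \right)}} = \frac{-43788 - 48063}{4459 - \frac{\left(-4 - 5\right)^{3}}{64}} = - \frac{91851}{4459 - \frac{\left(-9\right)^{3}}{64}} = - \frac{91851}{4459 - - \frac{729}{64}} = - \frac{91851}{4459 + \frac{729}{64}} = - \frac{91851}{\frac{286105}{64}} = \left(-91851\right) \frac{64}{286105} = - \frac{5878464}{286105}$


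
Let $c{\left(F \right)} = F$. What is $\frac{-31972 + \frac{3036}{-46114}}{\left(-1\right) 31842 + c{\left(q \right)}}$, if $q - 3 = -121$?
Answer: $\frac{368589961}{368450860} \approx 1.0004$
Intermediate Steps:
$q = -118$ ($q = 3 - 121 = -118$)
$\frac{-31972 + \frac{3036}{-46114}}{\left(-1\right) 31842 + c{\left(q \right)}} = \frac{-31972 + \frac{3036}{-46114}}{\left(-1\right) 31842 - 118} = \frac{-31972 + 3036 \left(- \frac{1}{46114}\right)}{-31842 - 118} = \frac{-31972 - \frac{1518}{23057}}{-31960} = \left(- \frac{737179922}{23057}\right) \left(- \frac{1}{31960}\right) = \frac{368589961}{368450860}$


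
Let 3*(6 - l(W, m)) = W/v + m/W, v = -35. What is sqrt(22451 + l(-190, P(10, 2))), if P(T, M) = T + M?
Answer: sqrt(89372303265)/1995 ≈ 149.85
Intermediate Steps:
P(T, M) = M + T
l(W, m) = 6 + W/105 - m/(3*W) (l(W, m) = 6 - (W/(-35) + m/W)/3 = 6 - (W*(-1/35) + m/W)/3 = 6 - (-W/35 + m/W)/3 = 6 + (W/105 - m/(3*W)) = 6 + W/105 - m/(3*W))
sqrt(22451 + l(-190, P(10, 2))) = sqrt(22451 + (6 + (1/105)*(-190) - 1/3*(2 + 10)/(-190))) = sqrt(22451 + (6 - 38/21 - 1/3*12*(-1/190))) = sqrt(22451 + (6 - 38/21 + 2/95)) = sqrt(22451 + 8402/1995) = sqrt(44798147/1995) = sqrt(89372303265)/1995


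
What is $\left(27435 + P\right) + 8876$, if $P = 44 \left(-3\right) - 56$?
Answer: $36123$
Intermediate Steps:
$P = -188$ ($P = -132 - 56 = -188$)
$\left(27435 + P\right) + 8876 = \left(27435 - 188\right) + 8876 = 27247 + 8876 = 36123$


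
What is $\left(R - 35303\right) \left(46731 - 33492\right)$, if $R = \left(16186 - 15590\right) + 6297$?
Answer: $-376119990$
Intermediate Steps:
$R = 6893$ ($R = 596 + 6297 = 6893$)
$\left(R - 35303\right) \left(46731 - 33492\right) = \left(6893 - 35303\right) \left(46731 - 33492\right) = \left(-28410\right) 13239 = -376119990$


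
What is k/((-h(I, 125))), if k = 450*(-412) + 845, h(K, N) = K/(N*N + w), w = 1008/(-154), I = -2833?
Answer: -31707102665/31163 ≈ -1.0175e+6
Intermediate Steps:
w = -72/11 (w = 1008*(-1/154) = -72/11 ≈ -6.5455)
h(K, N) = K/(-72/11 + N²) (h(K, N) = K/(N*N - 72/11) = K/(N² - 72/11) = K/(-72/11 + N²))
k = -184555 (k = -185400 + 845 = -184555)
k/((-h(I, 125))) = -184555/((-11*(-2833)/(-72 + 11*125²))) = -184555/((-11*(-2833)/(-72 + 11*15625))) = -184555/((-11*(-2833)/(-72 + 171875))) = -184555/((-11*(-2833)/171803)) = -184555/((-1*(-31163/171803))) = -184555/31163/171803 = -184555*171803/31163 = -31707102665/31163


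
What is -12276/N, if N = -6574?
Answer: 6138/3287 ≈ 1.8674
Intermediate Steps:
-12276/N = -12276/(-6574) = -12276*(-1/6574) = 6138/3287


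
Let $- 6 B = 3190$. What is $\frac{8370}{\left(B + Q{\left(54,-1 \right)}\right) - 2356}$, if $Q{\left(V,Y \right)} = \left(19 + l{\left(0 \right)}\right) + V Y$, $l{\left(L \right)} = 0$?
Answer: $- \frac{12555}{4384} \approx -2.8638$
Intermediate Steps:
$B = - \frac{1595}{3}$ ($B = \left(- \frac{1}{6}\right) 3190 = - \frac{1595}{3} \approx -531.67$)
$Q{\left(V,Y \right)} = 19 + V Y$ ($Q{\left(V,Y \right)} = \left(19 + 0\right) + V Y = 19 + V Y$)
$\frac{8370}{\left(B + Q{\left(54,-1 \right)}\right) - 2356} = \frac{8370}{\left(- \frac{1595}{3} + \left(19 + 54 \left(-1\right)\right)\right) - 2356} = \frac{8370}{\left(- \frac{1595}{3} + \left(19 - 54\right)\right) - 2356} = \frac{8370}{\left(- \frac{1595}{3} - 35\right) - 2356} = \frac{8370}{- \frac{1700}{3} - 2356} = \frac{8370}{- \frac{8768}{3}} = 8370 \left(- \frac{3}{8768}\right) = - \frac{12555}{4384}$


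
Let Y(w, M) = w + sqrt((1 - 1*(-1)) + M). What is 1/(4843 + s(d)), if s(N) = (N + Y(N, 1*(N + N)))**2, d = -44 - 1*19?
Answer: I/(3*(168*sqrt(31) + 6865*I)) ≈ 4.767e-5 + 6.4953e-6*I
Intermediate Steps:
Y(w, M) = w + sqrt(2 + M) (Y(w, M) = w + sqrt((1 + 1) + M) = w + sqrt(2 + M))
d = -63 (d = -44 - 19 = -63)
s(N) = (sqrt(2 + 2*N) + 2*N)**2 (s(N) = (N + (N + sqrt(2 + 1*(N + N))))**2 = (N + (N + sqrt(2 + 1*(2*N))))**2 = (N + (N + sqrt(2 + 2*N)))**2 = (sqrt(2 + 2*N) + 2*N)**2)
1/(4843 + s(d)) = 1/(4843 + (2*(-63) + sqrt(2)*sqrt(1 - 63))**2) = 1/(4843 + (-126 + sqrt(2)*sqrt(-62))**2) = 1/(4843 + (-126 + sqrt(2)*(I*sqrt(62)))**2) = 1/(4843 + (-126 + 2*I*sqrt(31))**2)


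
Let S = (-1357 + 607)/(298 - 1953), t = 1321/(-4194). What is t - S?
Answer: -1066351/1388214 ≈ -0.76815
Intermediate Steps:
t = -1321/4194 (t = 1321*(-1/4194) = -1321/4194 ≈ -0.31497)
S = 150/331 (S = -750/(-1655) = -750*(-1/1655) = 150/331 ≈ 0.45317)
t - S = -1321/4194 - 1*150/331 = -1321/4194 - 150/331 = -1066351/1388214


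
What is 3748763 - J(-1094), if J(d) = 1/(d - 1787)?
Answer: 10800186204/2881 ≈ 3.7488e+6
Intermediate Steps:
J(d) = 1/(-1787 + d)
3748763 - J(-1094) = 3748763 - 1/(-1787 - 1094) = 3748763 - 1/(-2881) = 3748763 - 1*(-1/2881) = 3748763 + 1/2881 = 10800186204/2881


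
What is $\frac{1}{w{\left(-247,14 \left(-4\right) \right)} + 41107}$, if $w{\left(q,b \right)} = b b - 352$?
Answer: $\frac{1}{43891} \approx 2.2784 \cdot 10^{-5}$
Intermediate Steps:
$w{\left(q,b \right)} = -352 + b^{2}$ ($w{\left(q,b \right)} = b^{2} - 352 = -352 + b^{2}$)
$\frac{1}{w{\left(-247,14 \left(-4\right) \right)} + 41107} = \frac{1}{\left(-352 + \left(14 \left(-4\right)\right)^{2}\right) + 41107} = \frac{1}{\left(-352 + \left(-56\right)^{2}\right) + 41107} = \frac{1}{\left(-352 + 3136\right) + 41107} = \frac{1}{2784 + 41107} = \frac{1}{43891}$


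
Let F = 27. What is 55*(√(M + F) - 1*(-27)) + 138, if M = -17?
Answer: 1623 + 55*√10 ≈ 1796.9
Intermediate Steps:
55*(√(M + F) - 1*(-27)) + 138 = 55*(√(-17 + 27) - 1*(-27)) + 138 = 55*(√10 + 27) + 138 = 55*(27 + √10) + 138 = (1485 + 55*√10) + 138 = 1623 + 55*√10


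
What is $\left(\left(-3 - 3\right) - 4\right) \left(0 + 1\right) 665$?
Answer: $-6650$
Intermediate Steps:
$\left(\left(-3 - 3\right) - 4\right) \left(0 + 1\right) 665 = \left(-6 - 4\right) 1 \cdot 665 = \left(-10\right) 1 \cdot 665 = \left(-10\right) 665 = -6650$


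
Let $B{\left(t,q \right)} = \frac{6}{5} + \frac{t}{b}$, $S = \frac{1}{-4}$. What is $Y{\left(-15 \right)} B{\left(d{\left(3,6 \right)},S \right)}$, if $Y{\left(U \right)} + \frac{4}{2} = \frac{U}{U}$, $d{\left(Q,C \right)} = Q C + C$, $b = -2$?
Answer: $\frac{54}{5} \approx 10.8$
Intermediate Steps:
$d{\left(Q,C \right)} = C + C Q$ ($d{\left(Q,C \right)} = C Q + C = C + C Q$)
$Y{\left(U \right)} = -1$ ($Y{\left(U \right)} = -2 + \frac{U}{U} = -2 + 1 = -1$)
$S = - \frac{1}{4} \approx -0.25$
$B{\left(t,q \right)} = \frac{6}{5} - \frac{t}{2}$ ($B{\left(t,q \right)} = \frac{6}{5} + \frac{t}{-2} = 6 \cdot \frac{1}{5} + t \left(- \frac{1}{2}\right) = \frac{6}{5} - \frac{t}{2}$)
$Y{\left(-15 \right)} B{\left(d{\left(3,6 \right)},S \right)} = - (\frac{6}{5} - \frac{6 \left(1 + 3\right)}{2}) = - (\frac{6}{5} - \frac{6 \cdot 4}{2}) = - (\frac{6}{5} - 12) = \left(-1\right) \left(- \frac{54}{5}\right) = \frac{54}{5}$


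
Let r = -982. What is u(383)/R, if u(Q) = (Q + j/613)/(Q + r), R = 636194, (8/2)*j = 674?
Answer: -469895/467204332556 ≈ -1.0058e-6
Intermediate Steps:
j = 337/2 (j = (¼)*674 = 337/2 ≈ 168.50)
u(Q) = (337/1226 + Q)/(-982 + Q) (u(Q) = (Q + (337/2)/613)/(Q - 982) = (Q + (337/2)*(1/613))/(-982 + Q) = (Q + 337/1226)/(-982 + Q) = (337/1226 + Q)/(-982 + Q))
u(383)/R = ((337/1226 + 383)/(-982 + 383))/636194 = ((469895/1226)/(-599))*(1/636194) = -1/599*469895/1226*(1/636194) = -469895/734374*1/636194 = -469895/467204332556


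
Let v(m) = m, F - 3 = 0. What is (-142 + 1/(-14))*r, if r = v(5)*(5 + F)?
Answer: -39780/7 ≈ -5682.9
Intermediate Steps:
F = 3 (F = 3 + 0 = 3)
r = 40 (r = 5*(5 + 3) = 5*8 = 40)
(-142 + 1/(-14))*r = (-142 + 1/(-14))*40 = (-142 - 1/14)*40 = -1989/14*40 = -39780/7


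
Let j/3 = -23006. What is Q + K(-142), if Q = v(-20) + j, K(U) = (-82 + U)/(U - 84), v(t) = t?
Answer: -7801182/113 ≈ -69037.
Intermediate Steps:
j = -69018 (j = 3*(-23006) = -69018)
K(U) = (-82 + U)/(-84 + U)
Q = -69038 (Q = -20 - 69018 = -69038)
Q + K(-142) = -69038 + (-82 - 142)/(-84 - 142) = -69038 - 224/(-226) = -69038 - 1/226*(-224) = -69038 + 112/113 = -7801182/113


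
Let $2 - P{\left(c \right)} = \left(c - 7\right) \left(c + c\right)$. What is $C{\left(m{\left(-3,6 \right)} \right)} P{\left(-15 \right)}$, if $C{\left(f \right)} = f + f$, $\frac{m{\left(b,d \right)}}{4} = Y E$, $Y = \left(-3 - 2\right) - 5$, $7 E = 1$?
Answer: $7520$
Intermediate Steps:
$P{\left(c \right)} = 2 - 2 c \left(-7 + c\right)$ ($P{\left(c \right)} = 2 - \left(c - 7\right) \left(c + c\right) = 2 - \left(-7 + c\right) 2 c = 2 - 2 c \left(-7 + c\right)$)
$E = \frac{1}{7}$ ($E = \frac{1}{7} \cdot 1 = \frac{1}{7} \approx 0.14286$)
$Y = -10$ ($Y = -5 - 5 = -10$)
$m{\left(b,d \right)} = - \frac{40}{7}$ ($m{\left(b,d \right)} = 4 \left(\left(-10\right) \frac{1}{7}\right) = 4 \left(- \frac{10}{7}\right) = - \frac{40}{7}$)
$C{\left(f \right)} = 2 f$
$C{\left(m{\left(-3,6 \right)} \right)} P{\left(-15 \right)} = 2 \left(- \frac{40}{7}\right) \left(2 - 2 \left(-15\right)^{2} + 14 \left(-15\right)\right) = - \frac{80 \left(2 - 450 - 210\right)}{7} = \left(- \frac{80}{7}\right) \left(-658\right) = 7520$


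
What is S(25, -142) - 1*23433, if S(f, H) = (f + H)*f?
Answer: -26358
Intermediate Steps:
S(f, H) = f*(H + f) (S(f, H) = (H + f)*f = f*(H + f))
S(25, -142) - 1*23433 = 25*(-142 + 25) - 1*23433 = 25*(-117) - 23433 = -2925 - 23433 = -26358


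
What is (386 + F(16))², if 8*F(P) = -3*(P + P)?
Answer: 139876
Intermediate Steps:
F(P) = -3*P/4 (F(P) = (-3*(P + P))/8 = (-6*P)/8 = -3*P/4)
(386 + F(16))² = (386 - ¾*16)² = (386 - 12)² = 374² = 139876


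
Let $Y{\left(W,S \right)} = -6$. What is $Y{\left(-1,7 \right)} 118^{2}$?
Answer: $-83544$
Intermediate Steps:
$Y{\left(-1,7 \right)} 118^{2} = - 6 \cdot 118^{2} = \left(-6\right) 13924 = -83544$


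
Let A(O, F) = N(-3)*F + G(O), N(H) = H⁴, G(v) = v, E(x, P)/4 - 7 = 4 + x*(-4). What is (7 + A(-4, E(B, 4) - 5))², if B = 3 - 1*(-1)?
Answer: 4088484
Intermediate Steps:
B = 4 (B = 3 + 1 = 4)
E(x, P) = 44 - 16*x (E(x, P) = 28 + 4*(4 + x*(-4)) = 28 + 4*(4 - 4*x) = 28 + (16 - 16*x) = 44 - 16*x)
A(O, F) = O + 81*F (A(O, F) = (-3)⁴*F + O = 81*F + O = O + 81*F)
(7 + A(-4, E(B, 4) - 5))² = (7 + (-4 + 81*((44 - 16*4) - 5)))² = (7 + (-4 + 81*((44 - 64) - 5)))² = (7 + (-4 + 81*(-20 - 5)))² = (7 + (-4 + 81*(-25)))² = (7 + (-4 - 2025))² = (7 - 2029)² = (-2022)² = 4088484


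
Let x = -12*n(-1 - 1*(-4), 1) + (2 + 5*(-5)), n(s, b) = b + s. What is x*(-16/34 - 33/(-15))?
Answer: -10437/85 ≈ -122.79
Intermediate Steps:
x = -71 (x = -12*(1 + (-1 - 1*(-4))) + (2 + 5*(-5)) = -12*(1 + (-1 + 4)) + (2 - 25) = -12*(1 + 3) - 23 = -12*4 - 23 = -48 - 23 = -71)
x*(-16/34 - 33/(-15)) = -71*(-16/34 - 33/(-15)) = -71*(-16*1/34 - 33*(-1/15)) = -71*(-8/17 + 11/5) = -71*147/85 = -10437/85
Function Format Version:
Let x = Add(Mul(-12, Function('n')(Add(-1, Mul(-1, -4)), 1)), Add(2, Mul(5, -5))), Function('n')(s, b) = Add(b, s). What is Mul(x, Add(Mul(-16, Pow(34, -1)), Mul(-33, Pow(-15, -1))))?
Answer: Rational(-10437, 85) ≈ -122.79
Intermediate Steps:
x = -71 (x = Add(Mul(-12, Add(1, Add(-1, Mul(-1, -4)))), Add(2, Mul(5, -5))) = Add(Mul(-12, Add(1, Add(-1, 4))), Add(2, -25)) = Add(Mul(-12, Add(1, 3)), -23) = Add(Mul(-12, 4), -23) = Add(-48, -23) = -71)
Mul(x, Add(Mul(-16, Pow(34, -1)), Mul(-33, Pow(-15, -1)))) = Mul(-71, Add(Mul(-16, Pow(34, -1)), Mul(-33, Pow(-15, -1)))) = Mul(-71, Add(Mul(-16, Rational(1, 34)), Mul(-33, Rational(-1, 15)))) = Mul(-71, Add(Rational(-8, 17), Rational(11, 5))) = Mul(-71, Rational(147, 85)) = Rational(-10437, 85)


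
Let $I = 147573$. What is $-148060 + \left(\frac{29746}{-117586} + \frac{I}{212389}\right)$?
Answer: $- \frac{1848817700386828}{12486986477} \approx -1.4806 \cdot 10^{5}$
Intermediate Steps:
$-148060 + \left(\frac{29746}{-117586} + \frac{I}{212389}\right) = -148060 + \left(\frac{29746}{-117586} + \frac{147573}{212389}\right) = -148060 + \left(29746 \left(- \frac{1}{117586}\right) + 147573 \cdot \frac{1}{212389}\right) = -148060 + \left(- \frac{14873}{58793} + \frac{147573}{212389}\right) = -148060 + \frac{5517397792}{12486986477} = - \frac{1848817700386828}{12486986477}$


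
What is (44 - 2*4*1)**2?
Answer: 1296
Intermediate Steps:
(44 - 2*4*1)**2 = (44 - 8*1)**2 = (44 - 8)**2 = 36**2 = 1296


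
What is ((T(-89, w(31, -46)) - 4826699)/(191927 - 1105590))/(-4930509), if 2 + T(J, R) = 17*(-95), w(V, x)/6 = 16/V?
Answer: -4828316/4504823644467 ≈ -1.0718e-6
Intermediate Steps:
w(V, x) = 96/V (w(V, x) = 6*(16/V) = 96/V)
T(J, R) = -1617 (T(J, R) = -2 + 17*(-95) = -2 - 1615 = -1617)
((T(-89, w(31, -46)) - 4826699)/(191927 - 1105590))/(-4930509) = ((-1617 - 4826699)/(191927 - 1105590))/(-4930509) = -4828316/(-913663)*(-1/4930509) = -4828316*(-1/913663)*(-1/4930509) = (4828316/913663)*(-1/4930509) = -4828316/4504823644467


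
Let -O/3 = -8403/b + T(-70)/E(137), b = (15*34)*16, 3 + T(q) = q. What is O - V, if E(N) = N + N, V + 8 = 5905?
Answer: -2196009029/372640 ≈ -5893.1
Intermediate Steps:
V = 5897 (V = -8 + 5905 = 5897)
T(q) = -3 + q
E(N) = 2*N
b = 8160 (b = 510*16 = 8160)
O = 1449051/372640 (O = -3*(-8403/8160 + (-3 - 70)/((2*137))) = -3*(-8403*1/8160 - 73/274) = -3*(-2801/2720 - 73*1/274) = -3*(-2801/2720 - 73/274) = -3*(-483017/372640) = 1449051/372640 ≈ 3.8886)
O - V = 1449051/372640 - 1*5897 = 1449051/372640 - 5897 = -2196009029/372640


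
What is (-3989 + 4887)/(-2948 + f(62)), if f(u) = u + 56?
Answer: -449/1415 ≈ -0.31731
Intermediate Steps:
f(u) = 56 + u
(-3989 + 4887)/(-2948 + f(62)) = (-3989 + 4887)/(-2948 + (56 + 62)) = 898/(-2948 + 118) = 898/(-2830) = 898*(-1/2830) = -449/1415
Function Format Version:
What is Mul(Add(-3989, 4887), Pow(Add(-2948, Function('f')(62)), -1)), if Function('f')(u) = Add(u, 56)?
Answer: Rational(-449, 1415) ≈ -0.31731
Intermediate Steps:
Function('f')(u) = Add(56, u)
Mul(Add(-3989, 4887), Pow(Add(-2948, Function('f')(62)), -1)) = Mul(Add(-3989, 4887), Pow(Add(-2948, Add(56, 62)), -1)) = Mul(898, Pow(Add(-2948, 118), -1)) = Mul(898, Pow(-2830, -1)) = Mul(898, Rational(-1, 2830)) = Rational(-449, 1415)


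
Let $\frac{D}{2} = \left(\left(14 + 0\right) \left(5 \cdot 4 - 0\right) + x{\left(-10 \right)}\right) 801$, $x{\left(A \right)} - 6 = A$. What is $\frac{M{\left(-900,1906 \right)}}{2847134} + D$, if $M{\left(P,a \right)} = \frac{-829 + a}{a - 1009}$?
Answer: $\frac{376400931718391}{851293066} \approx 4.4215 \cdot 10^{5}$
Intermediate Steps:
$x{\left(A \right)} = 6 + A$
$M{\left(P,a \right)} = \frac{-829 + a}{-1009 + a}$
$D = 442152$ ($D = 2 \left(\left(14 + 0\right) \left(5 \cdot 4 - 0\right) + \left(6 - 10\right)\right) 801 = 2 \left(14 \left(20 + 0\right) - 4\right) 801 = 2 \left(14 \cdot 20 - 4\right) 801 = 2 \left(280 - 4\right) 801 = 2 \cdot 276 \cdot 801 = 2 \cdot 221076 = 442152$)
$\frac{M{\left(-900,1906 \right)}}{2847134} + D = \frac{\frac{1}{-1009 + 1906} \left(-829 + 1906\right)}{2847134} + 442152 = \frac{1}{897} \cdot 1077 \cdot \frac{1}{2847134} + 442152 = \frac{359}{299} \cdot \frac{1}{2847134} + 442152 = \frac{359}{851293066} + 442152 = \frac{376400931718391}{851293066}$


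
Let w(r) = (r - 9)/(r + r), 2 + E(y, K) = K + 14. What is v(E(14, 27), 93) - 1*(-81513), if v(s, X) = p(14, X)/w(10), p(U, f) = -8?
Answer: 81353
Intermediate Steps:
E(y, K) = 12 + K (E(y, K) = -2 + (K + 14) = -2 + (14 + K) = 12 + K)
w(r) = (-9 + r)/(2*r) (w(r) = (-9 + r)/((2*r)) = (-9 + r)*(1/(2*r)) = (-9 + r)/(2*r))
v(s, X) = -160 (v(s, X) = -8*20/(-9 + 10) = -8/((1/2)*(1/10)*1) = -8/1/20 = -8*20 = -160)
v(E(14, 27), 93) - 1*(-81513) = -160 - 1*(-81513) = -160 + 81513 = 81353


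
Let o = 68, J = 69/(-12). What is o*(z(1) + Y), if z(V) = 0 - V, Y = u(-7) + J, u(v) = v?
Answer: -935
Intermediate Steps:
J = -23/4 (J = 69*(-1/12) = -23/4 ≈ -5.7500)
Y = -51/4 (Y = -7 - 23/4 = -51/4 ≈ -12.750)
z(V) = -V
o*(z(1) + Y) = 68*(-1*1 - 51/4) = 68*(-1 - 51/4) = 68*(-55/4) = -935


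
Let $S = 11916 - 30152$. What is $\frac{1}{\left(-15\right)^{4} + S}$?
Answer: $\frac{1}{32389} \approx 3.0875 \cdot 10^{-5}$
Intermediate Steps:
$S = -18236$ ($S = 11916 - 30152 = -18236$)
$\frac{1}{\left(-15\right)^{4} + S} = \frac{1}{\left(-15\right)^{4} - 18236} = \frac{1}{50625 - 18236} = \frac{1}{32389}$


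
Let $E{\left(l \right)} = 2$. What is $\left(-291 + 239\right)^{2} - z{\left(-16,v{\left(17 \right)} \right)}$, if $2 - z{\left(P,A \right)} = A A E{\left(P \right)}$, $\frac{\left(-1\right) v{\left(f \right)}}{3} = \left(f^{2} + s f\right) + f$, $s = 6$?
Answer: $2999054$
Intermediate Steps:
$v{\left(f \right)} = - 21 f - 3 f^{2}$ ($v{\left(f \right)} = - 3 \left(\left(f^{2} + 6 f\right) + f\right) = - 3 \left(f^{2} + 7 f\right) = - 21 f - 3 f^{2}$)
$z{\left(P,A \right)} = 2 - 2 A^{2}$ ($z{\left(P,A \right)} = 2 - A A 2 = 2 - A^{2} \cdot 2 = 2 - 2 A^{2}$)
$\left(-291 + 239\right)^{2} - z{\left(-16,v{\left(17 \right)} \right)} = \left(-291 + 239\right)^{2} - \left(2 - 2 \left(\left(-3\right) 17 \left(7 + 17\right)\right)^{2}\right) = \left(-52\right)^{2} - \left(2 - 2 \left(\left(-3\right) 17 \cdot 24\right)^{2}\right) = 2704 - \left(2 - 2 \left(-1224\right)^{2}\right) = 2704 - \left(2 - 2996352\right) = 2704 - -2996350 = 2704 + 2996350 = 2999054$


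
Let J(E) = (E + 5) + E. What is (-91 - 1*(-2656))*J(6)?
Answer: 43605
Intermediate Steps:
J(E) = 5 + 2*E (J(E) = (5 + E) + E = 5 + 2*E)
(-91 - 1*(-2656))*J(6) = (-91 - 1*(-2656))*(5 + 2*6) = (-91 + 2656)*(5 + 12) = 2565*17 = 43605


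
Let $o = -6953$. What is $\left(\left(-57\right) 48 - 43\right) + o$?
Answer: $-9732$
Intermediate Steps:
$\left(\left(-57\right) 48 - 43\right) + o = \left(\left(-57\right) 48 - 43\right) - 6953 = \left(-2736 - 43\right) - 6953 = -2779 - 6953 = -9732$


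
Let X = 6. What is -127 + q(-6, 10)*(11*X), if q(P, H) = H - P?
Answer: 929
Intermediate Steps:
-127 + q(-6, 10)*(11*X) = -127 + (10 - 1*(-6))*(11*6) = -127 + (10 + 6)*66 = -127 + 16*66 = -127 + 1056 = 929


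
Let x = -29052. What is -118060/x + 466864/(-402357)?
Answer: 2828244541/974106297 ≈ 2.9034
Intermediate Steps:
-118060/x + 466864/(-402357) = -118060/(-29052) + 466864/(-402357) = -118060*(-1/29052) + 466864*(-1/402357) = 29515/7263 - 466864/402357 = 2828244541/974106297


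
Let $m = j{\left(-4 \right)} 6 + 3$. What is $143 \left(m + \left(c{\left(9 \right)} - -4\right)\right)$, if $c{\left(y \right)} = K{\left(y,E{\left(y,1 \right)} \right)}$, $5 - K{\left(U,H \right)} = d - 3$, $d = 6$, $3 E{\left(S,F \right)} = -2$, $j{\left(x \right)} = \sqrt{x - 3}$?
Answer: $1287 + 858 i \sqrt{7} \approx 1287.0 + 2270.1 i$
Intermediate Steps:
$j{\left(x \right)} = \sqrt{-3 + x}$
$E{\left(S,F \right)} = - \frac{2}{3}$ ($E{\left(S,F \right)} = \frac{1}{3} \left(-2\right) = - \frac{2}{3}$)
$m = 3 + 6 i \sqrt{7}$ ($m = \sqrt{-3 - 4} \cdot 6 + 3 = \sqrt{-7} \cdot 6 + 3 = i \sqrt{7} \cdot 6 + 3 = 6 i \sqrt{7} + 3 = 3 + 6 i \sqrt{7} \approx 3.0 + 15.875 i$)
$K{\left(U,H \right)} = 2$ ($K{\left(U,H \right)} = 5 - \left(6 - 3\right) = 5 - 3 = 2$)
$c{\left(y \right)} = 2$
$143 \left(m + \left(c{\left(9 \right)} - -4\right)\right) = 143 \left(\left(3 + 6 i \sqrt{7}\right) + \left(2 - -4\right)\right) = 143 \left(\left(3 + 6 i \sqrt{7}\right) + \left(2 + 4\right)\right) = 143 \left(\left(3 + 6 i \sqrt{7}\right) + 6\right) = 143 \left(9 + 6 i \sqrt{7}\right) = 1287 + 858 i \sqrt{7}$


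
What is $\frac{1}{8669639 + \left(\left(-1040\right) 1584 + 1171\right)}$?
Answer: $\frac{1}{7023450} \approx 1.4238 \cdot 10^{-7}$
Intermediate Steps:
$\frac{1}{8669639 + \left(\left(-1040\right) 1584 + 1171\right)} = \frac{1}{8669639 + \left(-1647360 + 1171\right)} = \frac{1}{8669639 - 1646189} = \frac{1}{7023450}$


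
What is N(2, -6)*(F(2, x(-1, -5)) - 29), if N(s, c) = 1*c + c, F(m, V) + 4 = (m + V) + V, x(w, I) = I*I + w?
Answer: -204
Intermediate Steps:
x(w, I) = w + I**2 (x(w, I) = I**2 + w = w + I**2)
F(m, V) = -4 + m + 2*V (F(m, V) = -4 + ((m + V) + V) = -4 + ((V + m) + V) = -4 + (m + 2*V) = -4 + m + 2*V)
N(s, c) = 2*c (N(s, c) = c + c = 2*c)
N(2, -6)*(F(2, x(-1, -5)) - 29) = (2*(-6))*((-4 + 2 + 2*(-1 + (-5)**2)) - 29) = -12*((-4 + 2 + 2*(-1 + 25)) - 29) = -12*((-4 + 2 + 2*24) - 29) = -12*((-4 + 2 + 48) - 29) = -12*(46 - 29) = -12*17 = -204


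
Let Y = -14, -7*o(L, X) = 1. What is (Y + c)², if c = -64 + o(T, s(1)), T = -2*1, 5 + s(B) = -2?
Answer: 299209/49 ≈ 6106.3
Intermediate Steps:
s(B) = -7 (s(B) = -5 - 2 = -7)
T = -2
o(L, X) = -⅐ (o(L, X) = -⅐*1 = -⅐)
c = -449/7 (c = -64 - ⅐ = -449/7 ≈ -64.143)
(Y + c)² = (-14 - 449/7)² = (-547/7)² = 299209/49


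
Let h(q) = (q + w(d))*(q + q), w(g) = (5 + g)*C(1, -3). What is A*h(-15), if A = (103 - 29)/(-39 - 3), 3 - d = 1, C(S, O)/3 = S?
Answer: 2220/7 ≈ 317.14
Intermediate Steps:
C(S, O) = 3*S
d = 2 (d = 3 - 1*1 = 3 - 1 = 2)
w(g) = 15 + 3*g (w(g) = (5 + g)*(3*1) = (5 + g)*3 = 15 + 3*g)
A = -37/21 (A = 74/(-42) = 74*(-1/42) = -37/21 ≈ -1.7619)
h(q) = 2*q*(21 + q) (h(q) = (q + (15 + 3*2))*(q + q) = (q + (15 + 6))*(2*q) = (q + 21)*(2*q) = (21 + q)*(2*q) = 2*q*(21 + q))
A*h(-15) = -74*(-15)*(21 - 15)/21 = -74*(-15)*6/21 = -37/21*(-180) = 2220/7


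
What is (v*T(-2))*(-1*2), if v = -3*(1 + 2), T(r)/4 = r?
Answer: -144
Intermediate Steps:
T(r) = 4*r
v = -9 (v = -3*3 = -9)
(v*T(-2))*(-1*2) = (-36*(-2))*(-1*2) = -9*(-8)*(-2) = 72*(-2) = -144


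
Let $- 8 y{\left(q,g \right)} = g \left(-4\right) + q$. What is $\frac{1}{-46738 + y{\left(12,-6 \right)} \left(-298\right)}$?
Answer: $- \frac{1}{45397} \approx -2.2028 \cdot 10^{-5}$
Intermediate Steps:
$y{\left(q,g \right)} = \frac{g}{2} - \frac{q}{8}$ ($y{\left(q,g \right)} = - \frac{g \left(-4\right) + q}{8} = - \frac{- 4 g + q}{8} = - \frac{q - 4 g}{8} = \frac{g}{2} - \frac{q}{8}$)
$\frac{1}{-46738 + y{\left(12,-6 \right)} \left(-298\right)} = \frac{1}{-46738 + \left(\frac{1}{2} \left(-6\right) - \frac{3}{2}\right) \left(-298\right)} = \frac{1}{-46738 + \left(-3 - \frac{3}{2}\right) \left(-298\right)} = \frac{1}{-46738 - -1341} = \frac{1}{-46738 + 1341} = \frac{1}{-45397} = - \frac{1}{45397}$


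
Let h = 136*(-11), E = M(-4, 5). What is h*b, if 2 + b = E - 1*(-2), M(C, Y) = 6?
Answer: -8976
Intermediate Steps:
E = 6
b = 6 (b = -2 + (6 - 1*(-2)) = -2 + (6 + 2) = -2 + 8 = 6)
h = -1496
h*b = -1496*6 = -8976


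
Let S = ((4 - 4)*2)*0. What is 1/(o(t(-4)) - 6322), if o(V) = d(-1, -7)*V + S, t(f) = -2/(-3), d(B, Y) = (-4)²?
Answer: -3/18934 ≈ -0.00015845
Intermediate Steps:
d(B, Y) = 16
S = 0 (S = (0*2)*0 = 0*0 = 0)
t(f) = ⅔ (t(f) = -2*(-⅓) = ⅔)
o(V) = 16*V (o(V) = 16*V + 0 = 16*V)
1/(o(t(-4)) - 6322) = 1/(16*(⅔) - 6322) = 1/(32/3 - 6322) = 1/(-18934/3) = -3/18934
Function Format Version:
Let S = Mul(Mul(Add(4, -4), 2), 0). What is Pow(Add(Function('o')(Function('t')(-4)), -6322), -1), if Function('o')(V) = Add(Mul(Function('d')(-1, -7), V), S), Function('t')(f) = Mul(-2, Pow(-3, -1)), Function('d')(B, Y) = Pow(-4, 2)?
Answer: Rational(-3, 18934) ≈ -0.00015845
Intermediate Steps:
Function('d')(B, Y) = 16
S = 0 (S = Mul(Mul(0, 2), 0) = Mul(0, 0) = 0)
Function('t')(f) = Rational(2, 3) (Function('t')(f) = Mul(-2, Rational(-1, 3)) = Rational(2, 3))
Function('o')(V) = Mul(16, V) (Function('o')(V) = Add(Mul(16, V), 0) = Mul(16, V))
Pow(Add(Function('o')(Function('t')(-4)), -6322), -1) = Pow(Add(Mul(16, Rational(2, 3)), -6322), -1) = Pow(Add(Rational(32, 3), -6322), -1) = Pow(Rational(-18934, 3), -1) = Rational(-3, 18934)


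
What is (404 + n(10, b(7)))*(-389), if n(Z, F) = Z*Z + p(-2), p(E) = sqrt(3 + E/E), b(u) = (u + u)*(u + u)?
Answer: -196834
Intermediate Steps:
b(u) = 4*u**2 (b(u) = (2*u)*(2*u) = 4*u**2)
p(E) = 2 (p(E) = sqrt(3 + 1) = sqrt(4) = 2)
n(Z, F) = 2 + Z**2 (n(Z, F) = Z*Z + 2 = Z**2 + 2 = 2 + Z**2)
(404 + n(10, b(7)))*(-389) = (404 + (2 + 10**2))*(-389) = (404 + (2 + 100))*(-389) = (404 + 102)*(-389) = 506*(-389) = -196834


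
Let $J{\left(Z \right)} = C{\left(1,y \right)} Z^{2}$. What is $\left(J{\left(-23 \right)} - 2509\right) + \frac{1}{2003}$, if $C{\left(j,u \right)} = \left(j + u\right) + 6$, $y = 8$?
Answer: $\frac{10868279}{2003} \approx 5426.0$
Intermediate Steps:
$C{\left(j,u \right)} = 6 + j + u$
$J{\left(Z \right)} = 15 Z^{2}$ ($J{\left(Z \right)} = \left(6 + 1 + 8\right) Z^{2} = 15 Z^{2}$)
$\left(J{\left(-23 \right)} - 2509\right) + \frac{1}{2003} = \left(15 \left(-23\right)^{2} - 2509\right) + \frac{1}{2003} = \left(15 \cdot 529 - 2509\right) + \frac{1}{2003} = \left(7935 - 2509\right) + \frac{1}{2003} = 5426 + \frac{1}{2003} = \frac{10868279}{2003}$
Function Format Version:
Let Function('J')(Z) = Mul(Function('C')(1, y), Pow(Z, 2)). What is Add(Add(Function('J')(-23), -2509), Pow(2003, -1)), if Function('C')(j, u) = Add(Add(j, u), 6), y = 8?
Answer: Rational(10868279, 2003) ≈ 5426.0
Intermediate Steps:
Function('C')(j, u) = Add(6, j, u)
Function('J')(Z) = Mul(15, Pow(Z, 2)) (Function('J')(Z) = Mul(Add(6, 1, 8), Pow(Z, 2)) = Mul(15, Pow(Z, 2)))
Add(Add(Function('J')(-23), -2509), Pow(2003, -1)) = Add(Add(Mul(15, Pow(-23, 2)), -2509), Pow(2003, -1)) = Add(Add(Mul(15, 529), -2509), Rational(1, 2003)) = Add(Add(7935, -2509), Rational(1, 2003)) = Add(5426, Rational(1, 2003)) = Rational(10868279, 2003)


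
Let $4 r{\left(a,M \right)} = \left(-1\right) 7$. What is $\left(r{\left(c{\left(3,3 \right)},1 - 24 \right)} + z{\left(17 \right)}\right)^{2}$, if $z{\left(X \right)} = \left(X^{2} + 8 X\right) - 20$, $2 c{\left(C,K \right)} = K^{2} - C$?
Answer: $\frac{2601769}{16} \approx 1.6261 \cdot 10^{5}$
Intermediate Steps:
$c{\left(C,K \right)} = \frac{K^{2}}{2} - \frac{C}{2}$ ($c{\left(C,K \right)} = \frac{K^{2} - C}{2} = \frac{K^{2}}{2} - \frac{C}{2}$)
$z{\left(X \right)} = -20 + X^{2} + 8 X$
$r{\left(a,M \right)} = - \frac{7}{4}$ ($r{\left(a,M \right)} = \frac{\left(-1\right) 7}{4} = \frac{1}{4} \left(-7\right) = - \frac{7}{4}$)
$\left(r{\left(c{\left(3,3 \right)},1 - 24 \right)} + z{\left(17 \right)}\right)^{2} = \left(- \frac{7}{4} + \left(-20 + 17^{2} + 8 \cdot 17\right)\right)^{2} = \left(- \frac{7}{4} + \left(-20 + 289 + 136\right)\right)^{2} = \left(- \frac{7}{4} + 405\right)^{2} = \left(\frac{1613}{4}\right)^{2} = \frac{2601769}{16}$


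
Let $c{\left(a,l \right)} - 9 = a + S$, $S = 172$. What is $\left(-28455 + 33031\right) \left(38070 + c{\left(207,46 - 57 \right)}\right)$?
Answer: $175983808$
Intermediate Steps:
$c{\left(a,l \right)} = 181 + a$ ($c{\left(a,l \right)} = 9 + \left(a + 172\right) = 9 + \left(172 + a\right) = 181 + a$)
$\left(-28455 + 33031\right) \left(38070 + c{\left(207,46 - 57 \right)}\right) = \left(-28455 + 33031\right) \left(38070 + \left(181 + 207\right)\right) = 4576 \left(38070 + 388\right) = 4576 \cdot 38458 = 175983808$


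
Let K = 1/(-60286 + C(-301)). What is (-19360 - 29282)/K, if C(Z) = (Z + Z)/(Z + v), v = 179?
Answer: 178863687090/61 ≈ 2.9322e+9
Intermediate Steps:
C(Z) = 2*Z/(179 + Z) (C(Z) = (Z + Z)/(Z + 179) = (2*Z)/(179 + Z) = 2*Z/(179 + Z))
K = -61/3677145 (K = 1/(-60286 + 2*(-301)/(179 - 301)) = 1/(-60286 + 2*(-301)/(-122)) = 1/(-60286 + 2*(-301)*(-1/122)) = 1/(-60286 + 301/61) = 1/(-3677145/61) = -61/3677145 ≈ -1.6589e-5)
(-19360 - 29282)/K = (-19360 - 29282)/(-61/3677145) = -48642*(-3677145/61) = 178863687090/61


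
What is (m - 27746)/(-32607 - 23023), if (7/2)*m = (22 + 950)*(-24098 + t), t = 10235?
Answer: 13571947/194705 ≈ 69.705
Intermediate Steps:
m = -26949672/7 (m = 2*((22 + 950)*(-24098 + 10235))/7 = 2*(972*(-13863))/7 = (2/7)*(-13474836) = -26949672/7 ≈ -3.8500e+6)
(m - 27746)/(-32607 - 23023) = (-26949672/7 - 27746)/(-32607 - 23023) = -27143894/7/(-55630) = -27143894/7*(-1/55630) = 13571947/194705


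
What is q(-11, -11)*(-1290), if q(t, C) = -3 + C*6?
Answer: 89010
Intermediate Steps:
q(t, C) = -3 + 6*C
q(-11, -11)*(-1290) = (-3 + 6*(-11))*(-1290) = (-3 - 66)*(-1290) = -69*(-1290) = 89010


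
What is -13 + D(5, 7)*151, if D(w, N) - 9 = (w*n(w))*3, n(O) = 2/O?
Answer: 2252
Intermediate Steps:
D(w, N) = 15 (D(w, N) = 9 + (w*(2/w))*3 = 9 + 2*3 = 9 + 6 = 15)
-13 + D(5, 7)*151 = -13 + 15*151 = -13 + 2265 = 2252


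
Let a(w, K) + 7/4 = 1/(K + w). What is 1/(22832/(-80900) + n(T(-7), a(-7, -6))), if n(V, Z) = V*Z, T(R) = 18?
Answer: -525850/17440783 ≈ -0.030151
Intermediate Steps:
a(w, K) = -7/4 + 1/(K + w)
1/(22832/(-80900) + n(T(-7), a(-7, -6))) = 1/(22832/(-80900) + 18*((4 - 7*(-6) - 7*(-7))/(4*(-6 - 7)))) = 1/(22832*(-1/80900) + 18*((¼)*(4 + 42 + 49)/(-13))) = 1/(-5708/20225 + 18*((¼)*(-1/13)*95)) = 1/(-5708/20225 + 18*(-95/52)) = 1/(-5708/20225 - 855/26) = 1/(-17440783/525850) = -525850/17440783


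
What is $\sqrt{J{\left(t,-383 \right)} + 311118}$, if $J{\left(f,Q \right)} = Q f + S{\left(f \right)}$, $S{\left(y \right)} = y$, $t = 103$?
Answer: $2 \sqrt{67943} \approx 521.32$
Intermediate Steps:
$J{\left(f,Q \right)} = f + Q f$ ($J{\left(f,Q \right)} = Q f + f = f + Q f$)
$\sqrt{J{\left(t,-383 \right)} + 311118} = \sqrt{103 \left(1 - 383\right) + 311118} = \sqrt{103 \left(-382\right) + 311118} = \sqrt{-39346 + 311118} = \sqrt{271772} = 2 \sqrt{67943}$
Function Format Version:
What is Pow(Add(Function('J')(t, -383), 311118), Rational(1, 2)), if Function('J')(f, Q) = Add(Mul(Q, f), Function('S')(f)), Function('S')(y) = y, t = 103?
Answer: Mul(2, Pow(67943, Rational(1, 2))) ≈ 521.32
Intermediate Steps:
Function('J')(f, Q) = Add(f, Mul(Q, f)) (Function('J')(f, Q) = Add(Mul(Q, f), f) = Add(f, Mul(Q, f)))
Pow(Add(Function('J')(t, -383), 311118), Rational(1, 2)) = Pow(Add(Mul(103, Add(1, -383)), 311118), Rational(1, 2)) = Pow(Add(Mul(103, -382), 311118), Rational(1, 2)) = Pow(Add(-39346, 311118), Rational(1, 2)) = Pow(271772, Rational(1, 2)) = Mul(2, Pow(67943, Rational(1, 2)))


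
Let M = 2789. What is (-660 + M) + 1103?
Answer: 3232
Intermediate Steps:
(-660 + M) + 1103 = (-660 + 2789) + 1103 = 2129 + 1103 = 3232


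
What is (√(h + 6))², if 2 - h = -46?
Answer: 54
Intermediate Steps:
h = 48 (h = 2 - 1*(-46) = 2 + 46 = 48)
(√(h + 6))² = (√(48 + 6))² = (√54)² = (3*√6)² = 54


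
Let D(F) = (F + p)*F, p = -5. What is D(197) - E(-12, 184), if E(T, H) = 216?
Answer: 37608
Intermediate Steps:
D(F) = F*(-5 + F) (D(F) = (F - 5)*F = (-5 + F)*F = F*(-5 + F))
D(197) - E(-12, 184) = 197*(-5 + 197) - 1*216 = 197*192 - 216 = 37824 - 216 = 37608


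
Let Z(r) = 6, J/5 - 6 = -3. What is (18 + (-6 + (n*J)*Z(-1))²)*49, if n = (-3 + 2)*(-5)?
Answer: 9660546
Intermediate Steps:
J = 15 (J = 30 + 5*(-3) = 30 - 15 = 15)
n = 5 (n = -1*(-5) = 5)
(18 + (-6 + (n*J)*Z(-1))²)*49 = (18 + (-6 + (5*15)*6)²)*49 = (18 + (-6 + 75*6)²)*49 = (18 + (-6 + 450)²)*49 = (18 + 444²)*49 = (18 + 197136)*49 = 197154*49 = 9660546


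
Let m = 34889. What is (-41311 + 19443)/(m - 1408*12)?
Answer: -21868/17993 ≈ -1.2154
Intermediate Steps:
(-41311 + 19443)/(m - 1408*12) = (-41311 + 19443)/(34889 - 1408*12) = -21868/(34889 - 16896) = -21868/17993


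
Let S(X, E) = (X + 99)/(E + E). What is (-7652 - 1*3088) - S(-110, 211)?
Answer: -4532269/422 ≈ -10740.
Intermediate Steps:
S(X, E) = (99 + X)/(2*E) (S(X, E) = (99 + X)/((2*E)) = (99 + X)*(1/(2*E)) = (99 + X)/(2*E))
(-7652 - 1*3088) - S(-110, 211) = (-7652 - 1*3088) - (99 - 110)/(2*211) = (-7652 - 3088) - (-11)/(2*211) = -10740 - 1*(-11/422) = -10740 + 11/422 = -4532269/422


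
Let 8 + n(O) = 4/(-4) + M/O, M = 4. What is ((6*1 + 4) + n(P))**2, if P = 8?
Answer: 9/4 ≈ 2.2500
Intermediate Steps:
n(O) = -9 + 4/O (n(O) = -8 + (4/(-4) + 4/O) = -8 + (4*(-1/4) + 4/O) = -8 + (-1 + 4/O) = -9 + 4/O)
((6*1 + 4) + n(P))**2 = ((6*1 + 4) + (-9 + 4/8))**2 = ((6 + 4) + (-9 + 4*(1/8)))**2 = (10 + (-9 + 1/2))**2 = (10 - 17/2)**2 = (3/2)**2 = 9/4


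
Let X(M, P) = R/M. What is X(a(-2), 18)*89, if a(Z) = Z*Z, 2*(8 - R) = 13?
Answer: 267/8 ≈ 33.375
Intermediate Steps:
R = 3/2 (R = 8 - ½*13 = 8 - 13/2 = 3/2 ≈ 1.5000)
a(Z) = Z²
X(M, P) = 3/(2*M)
X(a(-2), 18)*89 = (3/(2*((-2)²)))*89 = ((3/2)/4)*89 = ((3/2)*(¼))*89 = (3/8)*89 = 267/8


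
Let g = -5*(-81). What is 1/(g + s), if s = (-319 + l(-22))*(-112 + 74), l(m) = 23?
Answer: 1/11653 ≈ 8.5815e-5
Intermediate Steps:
g = 405
s = 11248 (s = (-319 + 23)*(-112 + 74) = -296*(-38) = 11248)
1/(g + s) = 1/(405 + 11248) = 1/11653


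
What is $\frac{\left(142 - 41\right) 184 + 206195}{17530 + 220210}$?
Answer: $\frac{224779}{237740} \approx 0.94548$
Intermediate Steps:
$\frac{\left(142 - 41\right) 184 + 206195}{17530 + 220210} = \frac{101 \cdot 184 + 206195}{237740} = \left(18584 + 206195\right) \frac{1}{237740} = 224779 \cdot \frac{1}{237740} = \frac{224779}{237740}$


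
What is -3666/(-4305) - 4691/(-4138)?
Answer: 11788221/5938030 ≈ 1.9852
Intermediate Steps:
-3666/(-4305) - 4691/(-4138) = -3666*(-1/4305) - 4691*(-1/4138) = 1222/1435 + 4691/4138 = 11788221/5938030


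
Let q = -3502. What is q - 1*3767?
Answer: -7269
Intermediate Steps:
q - 1*3767 = -3502 - 1*3767 = -3502 - 3767 = -7269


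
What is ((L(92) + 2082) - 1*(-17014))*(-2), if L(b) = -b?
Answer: -38008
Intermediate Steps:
((L(92) + 2082) - 1*(-17014))*(-2) = ((-1*92 + 2082) - 1*(-17014))*(-2) = ((-92 + 2082) + 17014)*(-2) = (1990 + 17014)*(-2) = 19004*(-2) = -38008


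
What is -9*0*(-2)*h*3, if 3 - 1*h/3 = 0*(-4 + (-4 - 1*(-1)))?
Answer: 0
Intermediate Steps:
h = 9 (h = 9 - 0*(-4 + (-4 - 1*(-1))) = 9 - 0*(-4 + (-4 + 1)) = 9 - 0*(-4 - 3) = 9 - 0*(-7) = 9 - 3*0 = 9 + 0 = 9)
-9*0*(-2)*h*3 = -9*0*(-2)*9*3 = -0*9*3 = -9*0*3 = 0*3 = 0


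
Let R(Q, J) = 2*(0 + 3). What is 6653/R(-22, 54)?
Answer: 6653/6 ≈ 1108.8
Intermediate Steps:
R(Q, J) = 6 (R(Q, J) = 2*3 = 6)
6653/R(-22, 54) = 6653/6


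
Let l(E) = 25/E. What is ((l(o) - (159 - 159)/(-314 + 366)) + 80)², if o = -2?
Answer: 18225/4 ≈ 4556.3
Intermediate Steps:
((l(o) - (159 - 159)/(-314 + 366)) + 80)² = ((25/(-2) - (159 - 159)/(-314 + 366)) + 80)² = ((25*(-½) - 0/52) + 80)² = ((-25/2 - 0/52) + 80)² = ((-25/2 - 1*0) + 80)² = ((-25/2 + 0) + 80)² = (-25/2 + 80)² = (135/2)² = 18225/4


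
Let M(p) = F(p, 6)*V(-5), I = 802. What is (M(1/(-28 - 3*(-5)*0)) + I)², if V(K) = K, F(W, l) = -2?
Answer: 659344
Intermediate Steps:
M(p) = 10 (M(p) = -2*(-5) = 10)
(M(1/(-28 - 3*(-5)*0)) + I)² = (10 + 802)² = 812² = 659344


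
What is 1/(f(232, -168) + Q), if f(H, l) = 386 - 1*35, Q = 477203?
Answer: 1/477554 ≈ 2.0940e-6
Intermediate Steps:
f(H, l) = 351 (f(H, l) = 386 - 35 = 351)
1/(f(232, -168) + Q) = 1/(351 + 477203) = 1/477554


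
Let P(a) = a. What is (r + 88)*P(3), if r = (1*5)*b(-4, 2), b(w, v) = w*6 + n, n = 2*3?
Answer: -6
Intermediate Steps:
n = 6
b(w, v) = 6 + 6*w (b(w, v) = w*6 + 6 = 6*w + 6 = 6 + 6*w)
r = -90 (r = (1*5)*(6 + 6*(-4)) = 5*(6 - 24) = 5*(-18) = -90)
(r + 88)*P(3) = (-90 + 88)*3 = -2*3 = -6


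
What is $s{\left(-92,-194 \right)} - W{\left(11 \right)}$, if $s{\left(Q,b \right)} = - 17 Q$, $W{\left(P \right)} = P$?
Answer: $1553$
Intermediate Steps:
$s{\left(-92,-194 \right)} - W{\left(11 \right)} = \left(-17\right) \left(-92\right) - 11 = 1564 - 11 = 1553$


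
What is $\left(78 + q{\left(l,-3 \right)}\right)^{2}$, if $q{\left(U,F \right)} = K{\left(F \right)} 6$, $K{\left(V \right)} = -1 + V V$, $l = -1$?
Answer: $15876$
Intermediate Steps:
$K{\left(V \right)} = -1 + V^{2}$
$q{\left(U,F \right)} = -6 + 6 F^{2}$ ($q{\left(U,F \right)} = \left(-1 + F^{2}\right) 6 = -6 + 6 F^{2}$)
$\left(78 + q{\left(l,-3 \right)}\right)^{2} = \left(78 - \left(6 - 6 \left(-3\right)^{2}\right)\right)^{2} = \left(78 + \left(-6 + 6 \cdot 9\right)\right)^{2} = \left(78 + \left(-6 + 54\right)\right)^{2} = \left(78 + 48\right)^{2} = 126^{2} = 15876$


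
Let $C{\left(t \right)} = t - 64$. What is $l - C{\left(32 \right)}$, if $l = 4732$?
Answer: $4764$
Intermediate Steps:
$C{\left(t \right)} = -64 + t$
$l - C{\left(32 \right)} = 4732 - \left(-64 + 32\right) = 4732 - -32 = 4732 + 32 = 4764$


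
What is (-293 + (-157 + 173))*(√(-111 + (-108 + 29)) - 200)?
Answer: 55400 - 277*I*√190 ≈ 55400.0 - 3818.2*I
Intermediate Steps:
(-293 + (-157 + 173))*(√(-111 + (-108 + 29)) - 200) = (-293 + 16)*(√(-111 - 79) - 200) = -277*(√(-190) - 200) = -277*(I*√190 - 200) = -277*(-200 + I*√190) = 55400 - 277*I*√190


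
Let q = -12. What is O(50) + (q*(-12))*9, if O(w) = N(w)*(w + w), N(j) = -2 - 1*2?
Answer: 896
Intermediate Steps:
N(j) = -4 (N(j) = -2 - 2 = -4)
O(w) = -8*w (O(w) = -4*(w + w) = -8*w)
O(50) + (q*(-12))*9 = -8*50 - 12*(-12)*9 = -400 + 144*9 = -400 + 1296 = 896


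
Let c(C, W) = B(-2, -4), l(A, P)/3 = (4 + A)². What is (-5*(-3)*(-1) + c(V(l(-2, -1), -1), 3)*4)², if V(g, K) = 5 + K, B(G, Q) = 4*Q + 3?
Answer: 4489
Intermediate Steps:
B(G, Q) = 3 + 4*Q
l(A, P) = 3*(4 + A)²
c(C, W) = -13 (c(C, W) = 3 + 4*(-4) = 3 - 16 = -13)
(-5*(-3)*(-1) + c(V(l(-2, -1), -1), 3)*4)² = (-5*(-3)*(-1) - 13*4)² = (15*(-1) - 52)² = (-15 - 52)² = (-67)² = 4489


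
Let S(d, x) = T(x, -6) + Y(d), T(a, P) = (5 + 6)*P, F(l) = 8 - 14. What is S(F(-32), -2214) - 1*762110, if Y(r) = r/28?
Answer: -10670467/14 ≈ -7.6218e+5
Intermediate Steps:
F(l) = -6
Y(r) = r/28 (Y(r) = r*(1/28) = r/28)
T(a, P) = 11*P
S(d, x) = -66 + d/28 (S(d, x) = 11*(-6) + d/28 = -66 + d/28)
S(F(-32), -2214) - 1*762110 = (-66 + (1/28)*(-6)) - 1*762110 = (-66 - 3/14) - 762110 = -927/14 - 762110 = -10670467/14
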